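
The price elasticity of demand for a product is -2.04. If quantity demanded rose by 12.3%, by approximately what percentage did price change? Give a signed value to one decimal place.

%ΔQ ≈ E × %ΔP ⇒ %ΔP = %ΔQ / E = (12.3%)/(-2.04) ≈ -6.0%.

-6.0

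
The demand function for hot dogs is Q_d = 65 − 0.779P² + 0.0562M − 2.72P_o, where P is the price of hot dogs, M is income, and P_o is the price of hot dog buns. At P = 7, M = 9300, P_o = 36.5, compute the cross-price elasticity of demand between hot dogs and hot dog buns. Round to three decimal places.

-0.221

At the given point, Q_d = 65 − 0.779(7)² + 0.0562(9300) − 2.72(36.5) = 65 − 38.171 + 522.66 − 99.28 = 450.209.
∂Q_d/∂P_o = −2.72, so E_xy = -2.72·(36.5/450.209) ≈ -0.221.
E_xy < 0: the goods are complements.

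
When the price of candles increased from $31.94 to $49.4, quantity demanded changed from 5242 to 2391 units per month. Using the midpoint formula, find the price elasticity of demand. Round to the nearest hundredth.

%Δq = (2391 − 5242)/[(5242 + 2391)/2] = -2851/3816.5 ≈ -0.7470.
%ΔP = (49.4 − 31.94)/[(31.94 + 49.4)/2] = 17.46/40.67 ≈ 0.4293.
Arc elasticity E = %Δq/%ΔP ≈ -0.7470/0.4293 ≈ -1.74.
|E| > 1: demand is elastic over this range.

-1.74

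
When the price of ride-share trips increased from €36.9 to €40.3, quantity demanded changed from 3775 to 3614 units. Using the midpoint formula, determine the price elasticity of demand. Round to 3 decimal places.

-0.495

%ΔQ = (3614 − 3775)/[(3775 + 3614)/2] = -161/3694.5 ≈ -0.0436.
%Δp = (40.3 − 36.9)/[(36.9 + 40.3)/2] = 3.4/38.6 ≈ 0.0881.
Arc elasticity E = %ΔQ/%Δp ≈ -0.0436/0.0881 ≈ -0.495.
|E| < 1: demand is inelastic over this range.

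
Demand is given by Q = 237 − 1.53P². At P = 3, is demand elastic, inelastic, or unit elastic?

At P = 3, Q = 223.23.
dQ/dP = −2·1.53·P = −9.18.
Point elasticity E = (dQ/dP)·(P/Q) = -9.18 × 3/223.23 ≈ -0.123.
|E| ≈ 0.123 < 1, so demand is inelastic.

inelastic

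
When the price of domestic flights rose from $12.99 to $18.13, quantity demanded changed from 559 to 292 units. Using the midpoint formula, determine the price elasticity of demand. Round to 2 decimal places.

%Δq = (292 − 559)/[(559 + 292)/2] = -267/425.5 ≈ -0.6275.
%ΔP = (18.13 − 12.99)/[(12.99 + 18.13)/2] = 5.14/15.56 ≈ 0.3303.
Arc elasticity E = %Δq/%ΔP ≈ -0.6275/0.3303 ≈ -1.90.
|E| > 1: demand is elastic over this range.

-1.90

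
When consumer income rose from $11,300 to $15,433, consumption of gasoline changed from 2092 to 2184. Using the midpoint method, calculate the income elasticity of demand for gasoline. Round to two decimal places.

0.14

%ΔQ = (2184 − 2092)/[(2092+2184)/2] = 92/2138 ≈ 0.0430.
%ΔI = (15,433 − 11,300)/[(11,300+15,433)/2] = 4133/13366.5 ≈ 0.3092.
E_I = %ΔQ/%ΔI ≈ 0.14.
E_I ∈ (0,1): normal good (necessity).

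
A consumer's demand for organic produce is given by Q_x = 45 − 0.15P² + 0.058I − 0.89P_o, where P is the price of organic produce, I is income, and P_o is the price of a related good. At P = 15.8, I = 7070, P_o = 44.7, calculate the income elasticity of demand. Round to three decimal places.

1.085

Evaluating quantity at (P, I, P_o) gives Q_x = 45 − 0.15(15.8)² + 0.058(7070) − 0.89(44.7) = 45 − 37.446 + 410.06 − 39.783 = 377.831.
∂Q_x/∂I = +0.058, so E_I = 0.058·(7070/377.831) ≈ 1.085.
E_I > 1: normal good (luxury).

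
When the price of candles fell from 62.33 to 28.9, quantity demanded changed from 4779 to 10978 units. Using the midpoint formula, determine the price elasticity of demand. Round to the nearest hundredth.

-1.07

%Δq = (10978 − 4779)/[(4779 + 10978)/2] = 6199/7878.5 ≈ 0.7868.
%Δp = (28.9 − 62.33)/[(62.33 + 28.9)/2] = -33.43/45.615 ≈ -0.7329.
Arc elasticity E = %Δq/%Δp ≈ 0.7868/-0.7329 ≈ -1.07.
|E| > 1: demand is elastic over this range.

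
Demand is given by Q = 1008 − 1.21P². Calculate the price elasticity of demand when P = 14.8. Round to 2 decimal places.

-0.71

At P = 14.8, Q = 742.9616.
dQ/dP = −2·1.21·P = −35.816.
Point elasticity E = (dQ/dP)·(P/Q) = -35.816 × 14.8/742.9616 ≈ -0.71.
|E| < 1, so demand is inelastic at this price.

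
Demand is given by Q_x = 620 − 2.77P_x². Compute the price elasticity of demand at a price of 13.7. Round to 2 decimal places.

At P_x = 13.7, Q_x = 100.0987.
dQ_x/dP_x = −2·2.77·P_x = −75.898.
Point elasticity E = (dQ_x/dP_x)·(P_x/Q_x) = -75.898 × 13.7/100.0987 ≈ -10.39.
|E| > 1, so demand is elastic at this price.

-10.39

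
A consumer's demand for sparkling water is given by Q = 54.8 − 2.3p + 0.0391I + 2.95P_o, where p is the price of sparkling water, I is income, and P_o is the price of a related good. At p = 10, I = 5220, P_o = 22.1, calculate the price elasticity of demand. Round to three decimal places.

Evaluating quantity at (p, I, P_o) gives Q = 54.8 − 2.3(10) + 0.0391(5220) + 2.95(22.1) = 54.8 − 23 + 204.102 + 65.195 = 301.097.
∂Q/∂p = −2.3, so E_p = (−2.3)·(10/301.097) ≈ -0.076.
|E_p| < 1: demand is inelastic.

-0.076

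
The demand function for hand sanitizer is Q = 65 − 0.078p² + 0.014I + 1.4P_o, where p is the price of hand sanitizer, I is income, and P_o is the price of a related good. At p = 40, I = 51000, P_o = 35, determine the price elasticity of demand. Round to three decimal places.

-0.355

Evaluating quantity at (p, I, P_o) gives Q = 65 − 0.078(40)² + 0.014(51000) + 1.4(35) = 65 − 124.8 + 714 + 49 = 703.2.
∂Q/∂p = −2·0.078·p = -6.24, so E_p = -6.24·(40/703.2) ≈ -0.355.
|E_p| < 1: demand is inelastic.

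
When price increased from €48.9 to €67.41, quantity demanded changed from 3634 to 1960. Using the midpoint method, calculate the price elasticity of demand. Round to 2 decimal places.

%Δq = (1960 − 3634)/[(3634 + 1960)/2] = -1674/2797 ≈ -0.5985.
%ΔP = (67.41 − 48.9)/[(48.9 + 67.41)/2] = 18.51/58.155 ≈ 0.3183.
Arc elasticity E = %Δq/%ΔP ≈ -0.5985/0.3183 ≈ -1.88.
|E| > 1: demand is elastic over this range.

-1.88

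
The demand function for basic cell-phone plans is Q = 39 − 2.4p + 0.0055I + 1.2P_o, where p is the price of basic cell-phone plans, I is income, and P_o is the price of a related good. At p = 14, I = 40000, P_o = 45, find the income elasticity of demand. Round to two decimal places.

Substituting, Q = 39 − 2.4(14) + 0.0055(40000) + 1.2(45) = 39 − 33.6 + 220 + 54 = 279.4.
∂Q/∂I = +0.0055, so E_I = 0.0055·(40000/279.4) ≈ 0.79.
E_I ∈ (0,1): normal good (necessity).

0.79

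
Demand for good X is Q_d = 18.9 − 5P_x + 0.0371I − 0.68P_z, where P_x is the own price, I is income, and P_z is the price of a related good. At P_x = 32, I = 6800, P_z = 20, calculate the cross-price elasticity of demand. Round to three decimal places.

-0.139

First evaluate Q_d: 18.9 − 5(32) + 0.0371(6800) − 0.68(20) = 18.9 − 160 + 252.28 − 13.6 = 97.58.
∂Q_d/∂P_z = −0.68, so E_xy = -0.68·(20/97.58) ≈ -0.139.
E_xy < 0: the goods are complements.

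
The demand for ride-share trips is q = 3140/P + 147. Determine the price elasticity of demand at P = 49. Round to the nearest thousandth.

At P = 49, q = 211.0816.
dq/dP = −3140/P² = −1.3078.
Point elasticity E = (dq/dP)·(P/q) = -1.3078 × 49/211.0816 ≈ -0.304.
|E| < 1, so demand is inelastic at this price.

-0.304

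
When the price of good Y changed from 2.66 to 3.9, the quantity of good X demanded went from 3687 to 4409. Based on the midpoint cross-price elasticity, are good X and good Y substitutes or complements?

%ΔQ_x = (4409 − 3687)/[(3687+4409)/2] = 722/4048 ≈ 0.1784.
%ΔP_y = (3.9 − 2.66)/[(2.66+3.9)/2] ≈ 0.3780.
E_xy = 0.1784/0.3780 ≈ 0.472.
E_xy > 0, so the goods are substitutes.

substitutes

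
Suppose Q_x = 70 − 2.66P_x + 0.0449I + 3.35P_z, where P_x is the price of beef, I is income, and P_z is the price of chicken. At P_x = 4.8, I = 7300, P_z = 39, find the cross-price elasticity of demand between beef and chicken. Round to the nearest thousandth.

0.253

Q_x = 70 − 2.66(4.8) + 0.0449(7300) + 3.35(39) = 70 − 12.768 + 327.77 + 130.65 = 515.652.
∂Q_x/∂P_z = +3.35, so E_xy = 3.35·(39/515.652) ≈ 0.253.
E_xy > 0: the goods are substitutes.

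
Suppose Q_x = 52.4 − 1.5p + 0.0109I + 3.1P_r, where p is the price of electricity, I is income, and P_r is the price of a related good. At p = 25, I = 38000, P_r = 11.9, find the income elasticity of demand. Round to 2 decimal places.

0.89

Substituting, Q_x = 52.4 − 1.5(25) + 0.0109(38000) + 3.1(11.9) = 52.4 − 37.5 + 414.2 + 36.89 = 465.99.
∂Q_x/∂I = +0.0109, so E_I = 0.0109·(38000/465.99) ≈ 0.89.
E_I ∈ (0,1): normal good (necessity).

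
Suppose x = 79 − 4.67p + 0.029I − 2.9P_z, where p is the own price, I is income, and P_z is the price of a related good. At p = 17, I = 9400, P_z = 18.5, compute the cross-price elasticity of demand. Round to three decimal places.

At the given point, x = 79 − 4.67(17) + 0.029(9400) − 2.9(18.5) = 79 − 79.39 + 272.6 − 53.65 = 218.56.
∂x/∂P_z = −2.9, so E_xy = -2.9·(18.5/218.56) ≈ -0.245.
E_xy < 0: the goods are complements.

-0.245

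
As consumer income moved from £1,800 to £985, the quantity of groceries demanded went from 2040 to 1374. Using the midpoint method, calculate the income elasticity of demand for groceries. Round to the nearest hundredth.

%ΔQ = (1374 − 2040)/[(2040+1374)/2] = -666/1707 ≈ -0.3902.
%ΔI = (985 − 1,800)/[(1,800+985)/2] = -815/1392.5 ≈ -0.5853.
E_I = %ΔQ/%ΔI ≈ 0.67.
E_I ∈ (0,1): normal good (necessity).

0.67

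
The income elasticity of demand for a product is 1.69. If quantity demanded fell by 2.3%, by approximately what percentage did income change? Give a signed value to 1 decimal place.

-1.4

%ΔQ ≈ E × %ΔI ⇒ %ΔI = %ΔQ / E = (-2.3%)/(1.69) ≈ -1.4%.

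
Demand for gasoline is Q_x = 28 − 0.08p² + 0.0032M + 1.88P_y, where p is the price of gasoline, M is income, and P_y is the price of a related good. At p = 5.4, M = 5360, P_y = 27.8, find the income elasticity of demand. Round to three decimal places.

Evaluating quantity at (p, M, P_y) gives Q_x = 28 − 0.08(5.4)² + 0.0032(5360) + 1.88(27.8) = 28 − 2.3328 + 17.152 + 52.264 = 95.0832.
∂Q_x/∂M = +0.0032, so E_I = 0.0032·(5360/95.0832) ≈ 0.180.
E_I ∈ (0,1): normal good (necessity).

0.180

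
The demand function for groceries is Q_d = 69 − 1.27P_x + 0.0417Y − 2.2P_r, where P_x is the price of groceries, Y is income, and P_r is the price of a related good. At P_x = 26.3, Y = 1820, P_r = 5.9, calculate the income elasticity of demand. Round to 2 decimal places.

0.77

Evaluating quantity at (P_x, Y, P_r) gives Q_d = 69 − 1.27(26.3) + 0.0417(1820) − 2.2(5.9) = 69 − 33.401 + 75.894 − 12.98 = 98.513.
∂Q_d/∂Y = +0.0417, so E_I = 0.0417·(1820/98.513) ≈ 0.77.
E_I ∈ (0,1): normal good (necessity).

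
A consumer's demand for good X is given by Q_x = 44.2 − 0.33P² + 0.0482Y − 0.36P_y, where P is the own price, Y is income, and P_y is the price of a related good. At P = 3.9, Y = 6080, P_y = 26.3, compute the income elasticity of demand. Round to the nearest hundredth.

0.91

First evaluate Q_x: 44.2 − 0.33(3.9)² + 0.0482(6080) − 0.36(26.3) = 44.2 − 5.0193 + 293.056 − 9.468 = 322.7687.
∂Q_x/∂Y = +0.0482, so E_I = 0.0482·(6080/322.7687) ≈ 0.91.
E_I ∈ (0,1): normal good (necessity).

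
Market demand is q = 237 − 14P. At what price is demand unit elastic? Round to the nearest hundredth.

8.46

For linear demand q = a − bP, E = −bP/(a − bP). |E| = 1 ⇒ bP = a − bP ⇒ P = a/(2b).
P = 237/(2·14) ≈ 8.46.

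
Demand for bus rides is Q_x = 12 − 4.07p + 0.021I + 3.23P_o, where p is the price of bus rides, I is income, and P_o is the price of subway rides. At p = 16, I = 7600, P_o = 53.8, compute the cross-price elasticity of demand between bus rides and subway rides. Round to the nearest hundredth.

First evaluate Q_x: 12 − 4.07(16) + 0.021(7600) + 3.23(53.8) = 12 − 65.12 + 159.6 + 173.774 = 280.254.
∂Q_x/∂P_o = +3.23, so E_xy = 3.23·(53.8/280.254) ≈ 0.62.
E_xy > 0: the goods are substitutes.

0.62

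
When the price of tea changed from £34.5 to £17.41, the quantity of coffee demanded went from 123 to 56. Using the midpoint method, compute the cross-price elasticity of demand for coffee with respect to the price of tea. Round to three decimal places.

%ΔQ_x = (56 − 123)/[(123+56)/2] = -67/89.5 ≈ -0.7486.
%ΔP_y = (17.41 − 34.5)/[(34.5+17.41)/2] ≈ -0.6584.
E_xy = -0.7486/-0.6584 ≈ 1.137.
E_xy > 0, so coffee and tea are substitutes.

1.137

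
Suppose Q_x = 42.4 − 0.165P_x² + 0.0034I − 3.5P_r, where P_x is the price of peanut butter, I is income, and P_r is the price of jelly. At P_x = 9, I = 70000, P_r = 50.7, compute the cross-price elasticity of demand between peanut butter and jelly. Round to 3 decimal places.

Evaluating quantity at (P_x, I, P_r) gives Q_x = 42.4 − 0.165(9)² + 0.0034(70000) − 3.5(50.7) = 42.4 − 13.365 + 238 − 177.45 = 89.585.
∂Q_x/∂P_r = −3.5, so E_xy = -3.5·(50.7/89.585) ≈ -1.981.
E_xy < 0: the goods are complements.

-1.981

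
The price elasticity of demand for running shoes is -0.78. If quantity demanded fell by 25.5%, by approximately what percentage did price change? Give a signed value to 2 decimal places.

32.69

%ΔQ ≈ E × %ΔP ⇒ %ΔP = %ΔQ / E = (-25.5%)/(-0.78) ≈ 32.69%.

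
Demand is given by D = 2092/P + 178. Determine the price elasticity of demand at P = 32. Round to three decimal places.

At P = 32, D = 243.375.
dD/dP = −2092/P² = −2.043.
Point elasticity E = (dD/dP)·(P/D) = -2.043 × 32/243.375 ≈ -0.269.
|E| < 1, so demand is inelastic at this price.

-0.269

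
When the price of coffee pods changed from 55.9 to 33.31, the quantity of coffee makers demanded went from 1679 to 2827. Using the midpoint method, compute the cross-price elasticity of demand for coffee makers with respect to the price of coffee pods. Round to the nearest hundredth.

-1.01

%ΔQ_x = (2827 − 1679)/[(1679+2827)/2] = 1148/2253 ≈ 0.5095.
%ΔP_y = (33.31 − 55.9)/[(55.9+33.31)/2] ≈ -0.5064.
E_xy = 0.5095/-0.5064 ≈ -1.01.
E_xy < 0, so coffee makers and coffee pods are complements.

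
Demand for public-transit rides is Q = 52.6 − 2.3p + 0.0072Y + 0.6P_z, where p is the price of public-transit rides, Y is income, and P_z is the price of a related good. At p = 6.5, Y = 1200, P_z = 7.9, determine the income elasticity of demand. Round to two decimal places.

0.17

First evaluate Q: 52.6 − 2.3(6.5) + 0.0072(1200) + 0.6(7.9) = 52.6 − 14.95 + 8.64 + 4.74 = 51.03.
∂Q/∂Y = +0.0072, so E_I = 0.0072·(1200/51.03) ≈ 0.17.
E_I ∈ (0,1): normal good (necessity).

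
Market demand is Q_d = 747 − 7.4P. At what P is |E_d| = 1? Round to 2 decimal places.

50.47

For linear demand Q_d = a − bP, E = −bP/(a − bP). |E| = 1 ⇒ bP = a − bP ⇒ P = a/(2b).
P = 747/(2·7.4) ≈ 50.47.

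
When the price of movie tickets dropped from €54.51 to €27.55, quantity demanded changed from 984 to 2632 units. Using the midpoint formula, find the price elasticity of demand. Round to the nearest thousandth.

-1.387

%ΔQ = (2632 − 984)/[(984 + 2632)/2] = 1648/1808 ≈ 0.9115.
%Δp = (27.55 − 54.51)/[(54.51 + 27.55)/2] = -26.96/41.03 ≈ -0.6571.
Arc elasticity E = %ΔQ/%Δp ≈ 0.9115/-0.6571 ≈ -1.387.
|E| > 1: demand is elastic over this range.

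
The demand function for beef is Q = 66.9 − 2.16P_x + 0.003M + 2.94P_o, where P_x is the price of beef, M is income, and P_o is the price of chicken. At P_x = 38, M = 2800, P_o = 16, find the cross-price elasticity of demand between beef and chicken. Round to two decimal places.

Evaluating quantity at (P_x, M, P_o) gives Q = 66.9 − 2.16(38) + 0.003(2800) + 2.94(16) = 66.9 − 82.08 + 8.4 + 47.04 = 40.26.
∂Q/∂P_o = +2.94, so E_xy = 2.94·(16/40.26) ≈ 1.17.
E_xy > 0: the goods are substitutes.

1.17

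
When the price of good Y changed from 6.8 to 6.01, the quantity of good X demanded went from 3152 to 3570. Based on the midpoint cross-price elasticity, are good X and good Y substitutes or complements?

complements

%ΔQ_x = (3570 − 3152)/[(3152+3570)/2] = 418/3361 ≈ 0.1244.
%ΔP_y = (6.01 − 6.8)/[(6.8+6.01)/2] ≈ -0.1233.
E_xy = 0.1244/-0.1233 ≈ -1.008.
E_xy < 0, so the goods are complements.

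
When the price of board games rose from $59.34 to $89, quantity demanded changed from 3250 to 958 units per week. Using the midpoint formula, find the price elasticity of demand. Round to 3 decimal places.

-2.724

%Δq = (958 − 3250)/[(3250 + 958)/2] = -2292/2104 ≈ -1.0894.
%Δp = (89 − 59.34)/[(59.34 + 89)/2] = 29.66/74.17 ≈ 0.3999.
Arc elasticity E = %Δq/%Δp ≈ -1.0894/0.3999 ≈ -2.724.
|E| > 1: demand is elastic over this range.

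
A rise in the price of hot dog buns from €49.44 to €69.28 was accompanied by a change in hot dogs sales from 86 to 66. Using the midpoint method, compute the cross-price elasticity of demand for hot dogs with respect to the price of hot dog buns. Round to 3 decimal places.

%ΔQ_x = (66 − 86)/[(86+66)/2] = -20/76 ≈ -0.2632.
%ΔP_y = (69.28 − 49.44)/[(49.44+69.28)/2] ≈ 0.3342.
E_xy = -0.2632/0.3342 ≈ -0.787.
E_xy < 0, so hot dogs and hot dog buns are complements.

-0.787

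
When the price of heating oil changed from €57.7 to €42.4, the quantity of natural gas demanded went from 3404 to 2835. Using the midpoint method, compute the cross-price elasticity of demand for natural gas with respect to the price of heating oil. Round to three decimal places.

0.597

%ΔQ_x = (2835 − 3404)/[(3404+2835)/2] = -569/3119.5 ≈ -0.1824.
%ΔP_y = (42.4 − 57.7)/[(57.7+42.4)/2] ≈ -0.3057.
E_xy = -0.1824/-0.3057 ≈ 0.597.
E_xy > 0, so natural gas and heating oil are substitutes.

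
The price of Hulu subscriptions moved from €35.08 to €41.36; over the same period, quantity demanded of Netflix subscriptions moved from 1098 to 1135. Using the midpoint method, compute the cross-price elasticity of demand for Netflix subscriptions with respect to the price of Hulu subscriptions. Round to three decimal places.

%ΔQ_x = (1135 − 1098)/[(1098+1135)/2] = 37/1116.5 ≈ 0.0331.
%ΔP_y = (41.36 − 35.08)/[(35.08+41.36)/2] ≈ 0.1643.
E_xy = 0.0331/0.1643 ≈ 0.202.
E_xy > 0, so Netflix subscriptions and Hulu subscriptions are substitutes.

0.202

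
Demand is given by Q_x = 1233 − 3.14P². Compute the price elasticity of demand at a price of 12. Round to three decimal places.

At P = 12, Q_x = 780.84.
dQ_x/dP = −2·3.14·P = −75.36.
Point elasticity E = (dQ_x/dP)·(P/Q_x) = -75.36 × 12/780.84 ≈ -1.158.
|E| > 1, so demand is elastic at this price.

-1.158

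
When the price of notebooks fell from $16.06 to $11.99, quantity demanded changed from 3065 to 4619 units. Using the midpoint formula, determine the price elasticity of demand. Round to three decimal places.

%ΔQ = (4619 − 3065)/[(3065 + 4619)/2] = 1554/3842 ≈ 0.4045.
%Δp = (11.99 − 16.06)/[(16.06 + 11.99)/2] = -4.07/14.025 ≈ -0.2902.
Arc elasticity E = %ΔQ/%Δp ≈ 0.4045/-0.2902 ≈ -1.394.
|E| > 1: demand is elastic over this range.

-1.394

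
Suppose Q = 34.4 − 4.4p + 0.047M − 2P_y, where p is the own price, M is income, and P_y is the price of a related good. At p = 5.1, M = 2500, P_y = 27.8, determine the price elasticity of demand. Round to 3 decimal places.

Q = 34.4 − 4.4(5.1) + 0.047(2500) − 2(27.8) = 34.4 − 22.44 + 117.5 − 55.6 = 73.86.
∂Q/∂p = −4.4, so E_p = (−4.4)·(5.1/73.86) ≈ -0.304.
|E_p| < 1: demand is inelastic.

-0.304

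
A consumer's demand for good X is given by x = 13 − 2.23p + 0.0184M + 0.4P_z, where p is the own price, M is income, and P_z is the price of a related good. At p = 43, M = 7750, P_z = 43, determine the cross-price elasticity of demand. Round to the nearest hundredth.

x = 13 − 2.23(43) + 0.0184(7750) + 0.4(43) = 13 − 95.89 + 142.6 + 17.2 = 76.91.
∂x/∂P_z = +0.4, so E_xy = 0.4·(43/76.91) ≈ 0.22.
E_xy > 0: the goods are substitutes.

0.22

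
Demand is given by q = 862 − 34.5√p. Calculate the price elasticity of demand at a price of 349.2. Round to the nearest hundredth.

-1.48

At p = 349.2, q = 217.3022.
dq/dp = −34.5/(2√p) = −34.5/(2·18.6869).
Point elasticity E = (dq/dp)·(p/q) = -0.9231 × 349.2/217.3022 ≈ -1.48.
|E| > 1, so demand is elastic at this price.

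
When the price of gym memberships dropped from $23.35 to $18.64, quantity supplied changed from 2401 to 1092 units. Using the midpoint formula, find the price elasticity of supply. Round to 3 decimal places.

%Δq = (1092 − 2401)/[(2401 + 1092)/2] = -1309/1746.5 ≈ -0.7495.
%Δp = (18.64 − 23.35)/[(23.35 + 18.64)/2] = -4.71/20.995 ≈ -0.2243.
Arc elasticity E = %Δq/%Δp ≈ -0.7495/-0.2243 ≈ 3.341.
|E| > 1: supply is elastic over this range.

3.341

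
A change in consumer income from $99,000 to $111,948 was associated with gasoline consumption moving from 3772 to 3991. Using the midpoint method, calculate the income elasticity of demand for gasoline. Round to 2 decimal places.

0.46

%ΔQ = (3991 − 3772)/[(3772+3991)/2] = 219/3881.5 ≈ 0.0564.
%ΔI = (111,948 − 99,000)/[(99,000+111,948)/2] = 12948/105474 ≈ 0.1228.
E_I = %ΔQ/%ΔI ≈ 0.46.
E_I ∈ (0,1): normal good (necessity).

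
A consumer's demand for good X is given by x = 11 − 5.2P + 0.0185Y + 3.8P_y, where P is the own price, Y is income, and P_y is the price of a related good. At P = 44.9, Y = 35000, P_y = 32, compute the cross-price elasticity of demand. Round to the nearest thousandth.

Substituting, x = 11 − 5.2(44.9) + 0.0185(35000) + 3.8(32) = 11 − 233.48 + 647.5 + 121.6 = 546.62.
∂x/∂P_y = +3.8, so E_xy = 3.8·(32/546.62) ≈ 0.222.
E_xy > 0: the goods are substitutes.

0.222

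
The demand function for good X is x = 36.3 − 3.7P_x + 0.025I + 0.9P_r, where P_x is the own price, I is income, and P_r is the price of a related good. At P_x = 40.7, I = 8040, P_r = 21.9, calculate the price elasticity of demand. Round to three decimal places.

At the given point, x = 36.3 − 3.7(40.7) + 0.025(8040) + 0.9(21.9) = 36.3 − 150.59 + 201 + 19.71 = 106.42.
∂x/∂P_x = −3.7, so E_p = (−3.7)·(40.7/106.42) ≈ -1.415.
|E_p| > 1: demand is elastic.

-1.415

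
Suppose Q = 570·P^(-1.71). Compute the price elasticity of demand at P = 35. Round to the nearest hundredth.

For a Cobb–Douglas (constant-elasticity) form Q = A·P^α·…, the elasticity with respect to P equals the exponent α at every point.
Here the exponent on P is -1.71, so the price elasticity of demand is -1.71.

-1.71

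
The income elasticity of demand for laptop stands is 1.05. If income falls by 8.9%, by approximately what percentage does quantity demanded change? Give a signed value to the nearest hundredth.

%ΔQ ≈ E × %ΔI = (1.05) × (-8.9%) ≈ -9.35%.

-9.35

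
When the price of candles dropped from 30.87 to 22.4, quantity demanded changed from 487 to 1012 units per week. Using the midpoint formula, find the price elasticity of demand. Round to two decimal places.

%Δq = (1012 − 487)/[(487 + 1012)/2] = 525/749.5 ≈ 0.7005.
%Δp = (22.4 − 30.87)/[(30.87 + 22.4)/2] = -8.47/26.635 ≈ -0.3180.
Arc elasticity E = %Δq/%Δp ≈ 0.7005/-0.3180 ≈ -2.20.
|E| > 1: demand is elastic over this range.

-2.20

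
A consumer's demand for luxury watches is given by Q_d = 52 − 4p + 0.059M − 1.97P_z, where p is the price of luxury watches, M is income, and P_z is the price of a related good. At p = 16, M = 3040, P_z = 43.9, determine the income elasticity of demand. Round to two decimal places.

Substituting, Q_d = 52 − 4(16) + 0.059(3040) − 1.97(43.9) = 52 − 64 + 179.36 − 86.483 = 80.877.
∂Q_d/∂M = +0.059, so E_I = 0.059·(3040/80.877) ≈ 2.22.
E_I > 1: normal good (luxury).

2.22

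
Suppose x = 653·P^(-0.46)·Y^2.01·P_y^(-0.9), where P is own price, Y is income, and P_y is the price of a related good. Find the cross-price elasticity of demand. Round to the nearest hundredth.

-0.90

For a Cobb–Douglas (constant-elasticity) form x = A·P_y^α·…, the elasticity with respect to P_y equals the exponent α at every point.
Here the exponent on P_y is -0.9, so the cross-price elasticity of demand is -0.90.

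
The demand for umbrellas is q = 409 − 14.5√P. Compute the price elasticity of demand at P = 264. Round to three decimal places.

At P = 264, q = 173.4029.
dq/dP = −14.5/(2√P) = −14.5/(2·16.2481).
Point elasticity E = (dq/dP)·(P/q) = -0.4462 × 264/173.4029 ≈ -0.679.
|E| < 1, so demand is inelastic at this price.

-0.679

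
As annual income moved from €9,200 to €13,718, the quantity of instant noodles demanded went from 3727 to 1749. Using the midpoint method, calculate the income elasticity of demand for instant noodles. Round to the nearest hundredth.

-1.83

%ΔQ = (1749 − 3727)/[(3727+1749)/2] = -1978/2738 ≈ -0.7224.
%ΔI = (13,718 − 9,200)/[(9,200+13,718)/2] = 4518/11459 ≈ 0.3943.
E_I = %ΔQ/%ΔI ≈ -1.83.
E_I < 0: inferior good.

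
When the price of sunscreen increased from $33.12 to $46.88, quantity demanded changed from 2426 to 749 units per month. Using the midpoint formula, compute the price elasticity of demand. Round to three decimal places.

%ΔQ = (749 − 2426)/[(2426 + 749)/2] = -1677/1587.5 ≈ -1.0564.
%Δp = (46.88 − 33.12)/[(33.12 + 46.88)/2] = 13.76/40 ≈ 0.3440.
Arc elasticity E = %ΔQ/%Δp ≈ -1.0564/0.3440 ≈ -3.071.
|E| > 1: demand is elastic over this range.

-3.071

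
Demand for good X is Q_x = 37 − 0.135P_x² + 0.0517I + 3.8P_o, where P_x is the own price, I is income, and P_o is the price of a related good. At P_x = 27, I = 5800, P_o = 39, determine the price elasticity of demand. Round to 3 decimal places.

Substituting, Q_x = 37 − 0.135(27)² + 0.0517(5800) + 3.8(39) = 37 − 98.415 + 299.86 + 148.2 = 386.645.
∂Q_x/∂P_x = −2·0.135·P_x = -7.29, so E_p = -7.29·(27/386.645) ≈ -0.509.
|E_p| < 1: demand is inelastic.

-0.509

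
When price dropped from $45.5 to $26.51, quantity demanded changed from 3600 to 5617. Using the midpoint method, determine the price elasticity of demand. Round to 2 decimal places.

%ΔQ = (5617 − 3600)/[(3600 + 5617)/2] = 2017/4608.5 ≈ 0.4377.
%ΔP = (26.51 − 45.5)/[(45.5 + 26.51)/2] = -18.99/36.005 ≈ -0.5274.
Arc elasticity E = %ΔQ/%ΔP ≈ 0.4377/-0.5274 ≈ -0.83.
|E| < 1: demand is inelastic over this range.

-0.83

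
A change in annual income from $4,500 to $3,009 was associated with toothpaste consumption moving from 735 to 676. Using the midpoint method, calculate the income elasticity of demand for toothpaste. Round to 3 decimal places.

0.211

%ΔQ = (676 − 735)/[(735+676)/2] = -59/705.5 ≈ -0.0836.
%ΔY = (3,009 − 4,500)/[(4,500+3,009)/2] = -1491/3754.5 ≈ -0.3971.
E_I = %ΔQ/%ΔY ≈ 0.211.
E_I ∈ (0,1): normal good (necessity).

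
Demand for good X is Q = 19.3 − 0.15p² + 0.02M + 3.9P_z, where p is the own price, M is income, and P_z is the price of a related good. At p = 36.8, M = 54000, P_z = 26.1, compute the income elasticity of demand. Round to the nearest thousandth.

Evaluating quantity at (p, M, P_z) gives Q = 19.3 − 0.15(36.8)² + 0.02(54000) + 3.9(26.1) = 19.3 − 203.136 + 1080 + 101.79 = 997.954.
∂Q/∂M = +0.02, so E_I = 0.02·(54000/997.954) ≈ 1.082.
E_I > 1: normal good (luxury).

1.082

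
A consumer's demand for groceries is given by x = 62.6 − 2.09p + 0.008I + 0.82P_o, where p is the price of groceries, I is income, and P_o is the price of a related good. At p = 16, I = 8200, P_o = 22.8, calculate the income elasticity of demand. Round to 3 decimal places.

0.578

At the given point, x = 62.6 − 2.09(16) + 0.008(8200) + 0.82(22.8) = 62.6 − 33.44 + 65.6 + 18.696 = 113.456.
∂x/∂I = +0.008, so E_I = 0.008·(8200/113.456) ≈ 0.578.
E_I ∈ (0,1): normal good (necessity).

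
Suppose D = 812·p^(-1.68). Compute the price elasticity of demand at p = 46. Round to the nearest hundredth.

-1.68

For a Cobb–Douglas (constant-elasticity) form D = A·p^α·…, the elasticity with respect to p equals the exponent α at every point.
Here the exponent on p is -1.68, so the price elasticity of demand is -1.68.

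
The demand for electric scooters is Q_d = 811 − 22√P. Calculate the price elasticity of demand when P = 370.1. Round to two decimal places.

At P = 370.1, Q_d = 387.7644.
dQ_d/dP = −22/(2√P) = −22/(2·19.238).
Point elasticity E = (dQ_d/dP)·(P/Q_d) = -0.5718 × 370.1/387.7644 ≈ -0.55.
|E| < 1, so demand is inelastic at this price.

-0.55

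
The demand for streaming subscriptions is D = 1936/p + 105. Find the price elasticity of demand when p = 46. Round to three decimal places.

-0.286

At p = 46, D = 147.087.
dD/dp = −1936/p² = −0.9149.
Point elasticity E = (dD/dp)·(p/D) = -0.9149 × 46/147.087 ≈ -0.286.
|E| < 1, so demand is inelastic at this price.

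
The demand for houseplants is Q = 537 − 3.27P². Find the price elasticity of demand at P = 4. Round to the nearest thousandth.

-0.216

At P = 4, Q = 484.68.
dQ/dP = −2·3.27·P = −26.16.
Point elasticity E = (dQ/dP)·(P/Q) = -26.16 × 4/484.68 ≈ -0.216.
|E| < 1, so demand is inelastic at this price.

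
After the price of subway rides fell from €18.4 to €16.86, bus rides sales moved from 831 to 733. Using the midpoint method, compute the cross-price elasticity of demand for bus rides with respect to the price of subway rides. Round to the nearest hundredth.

%ΔQ_x = (733 − 831)/[(831+733)/2] = -98/782 ≈ -0.1253.
%ΔP_y = (16.86 − 18.4)/[(18.4+16.86)/2] ≈ -0.0874.
E_xy = -0.1253/-0.0874 ≈ 1.43.
E_xy > 0, so bus rides and subway rides are substitutes.

1.43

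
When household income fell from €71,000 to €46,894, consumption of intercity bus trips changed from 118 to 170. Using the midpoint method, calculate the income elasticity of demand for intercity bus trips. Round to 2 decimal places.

-0.88

%ΔQ = (170 − 118)/[(118+170)/2] = 52/144 ≈ 0.3611.
%ΔI = (46,894 − 71,000)/[(71,000+46,894)/2] = -24106/58947 ≈ -0.4089.
E_I = %ΔQ/%ΔI ≈ -0.88.
E_I < 0: inferior good.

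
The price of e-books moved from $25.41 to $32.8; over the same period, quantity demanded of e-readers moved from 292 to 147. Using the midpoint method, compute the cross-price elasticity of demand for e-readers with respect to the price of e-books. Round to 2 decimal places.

%ΔQ_x = (147 − 292)/[(292+147)/2] = -145/219.5 ≈ -0.6606.
%ΔP_y = (32.8 − 25.41)/[(25.41+32.8)/2] ≈ 0.2539.
E_xy = -0.6606/0.2539 ≈ -2.60.
E_xy < 0, so e-readers and e-books are complements.

-2.60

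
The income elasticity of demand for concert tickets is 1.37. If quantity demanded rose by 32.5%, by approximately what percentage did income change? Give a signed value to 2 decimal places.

23.72

%ΔQ ≈ E × %ΔI ⇒ %ΔI = %ΔQ / E = (32.5%)/(1.37) ≈ 23.72%.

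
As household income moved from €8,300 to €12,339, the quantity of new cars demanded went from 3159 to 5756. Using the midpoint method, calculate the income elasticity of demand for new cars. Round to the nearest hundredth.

%ΔQ = (5756 − 3159)/[(3159+5756)/2] = 2597/4457.5 ≈ 0.5826.
%ΔI = (12,339 − 8,300)/[(8,300+12,339)/2] = 4039/10319.5 ≈ 0.3914.
E_I = %ΔQ/%ΔI ≈ 1.49.
E_I > 1: normal good (luxury).

1.49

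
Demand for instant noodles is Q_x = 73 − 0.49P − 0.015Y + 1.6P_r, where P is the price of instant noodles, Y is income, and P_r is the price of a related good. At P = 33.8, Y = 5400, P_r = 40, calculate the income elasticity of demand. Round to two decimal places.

-2.05

First evaluate Q_x: 73 − 0.49(33.8) − 0.015(5400) + 1.6(40) = 73 − 16.562 − 81 + 64 = 39.438.
∂Q_x/∂Y = −0.015, so E_I = -0.015·(5400/39.438) ≈ -2.05.
E_I < 0: inferior good.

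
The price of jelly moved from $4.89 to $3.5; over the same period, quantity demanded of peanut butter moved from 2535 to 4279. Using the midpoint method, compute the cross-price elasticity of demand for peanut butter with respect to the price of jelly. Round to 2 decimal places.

-1.54

%ΔQ_x = (4279 − 2535)/[(2535+4279)/2] = 1744/3407 ≈ 0.5119.
%ΔP_y = (3.5 − 4.89)/[(4.89+3.5)/2] ≈ -0.3313.
E_xy = 0.5119/-0.3313 ≈ -1.54.
E_xy < 0, so peanut butter and jelly are complements.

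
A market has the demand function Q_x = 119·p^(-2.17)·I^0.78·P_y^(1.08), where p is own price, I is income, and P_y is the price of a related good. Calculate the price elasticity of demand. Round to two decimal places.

-2.17

For a Cobb–Douglas (constant-elasticity) form Q_x = A·p^α·…, the elasticity with respect to p equals the exponent α at every point.
Here the exponent on p is -2.17, so the price elasticity of demand is -2.17.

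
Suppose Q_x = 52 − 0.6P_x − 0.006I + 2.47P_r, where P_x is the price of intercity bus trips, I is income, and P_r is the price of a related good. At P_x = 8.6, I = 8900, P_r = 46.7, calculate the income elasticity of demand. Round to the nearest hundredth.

-0.49

Substituting, Q_x = 52 − 0.6(8.6) − 0.006(8900) + 2.47(46.7) = 52 − 5.16 − 53.4 + 115.349 = 108.789.
∂Q_x/∂I = −0.006, so E_I = -0.006·(8900/108.789) ≈ -0.49.
E_I < 0: inferior good.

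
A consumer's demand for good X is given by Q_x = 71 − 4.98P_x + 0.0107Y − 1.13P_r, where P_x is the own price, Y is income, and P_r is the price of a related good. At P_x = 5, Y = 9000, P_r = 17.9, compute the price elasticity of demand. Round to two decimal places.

At the given point, Q_x = 71 − 4.98(5) + 0.0107(9000) − 1.13(17.9) = 71 − 24.9 + 96.3 − 20.227 = 122.173.
∂Q_x/∂P_x = −4.98, so E_p = (−4.98)·(5/122.173) ≈ -0.20.
|E_p| < 1: demand is inelastic.

-0.20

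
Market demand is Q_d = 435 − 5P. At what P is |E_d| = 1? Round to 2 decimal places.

43.50

For linear demand Q_d = a − bP, E = −bP/(a − bP). |E| = 1 ⇒ bP = a − bP ⇒ P = a/(2b).
P = 435/(2·5) = 43.50.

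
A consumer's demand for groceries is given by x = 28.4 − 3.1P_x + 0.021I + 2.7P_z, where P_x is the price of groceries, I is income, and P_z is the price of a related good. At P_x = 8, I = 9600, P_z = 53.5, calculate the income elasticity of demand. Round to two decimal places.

0.58

At the given point, x = 28.4 − 3.1(8) + 0.021(9600) + 2.7(53.5) = 28.4 − 24.8 + 201.6 + 144.45 = 349.65.
∂x/∂I = +0.021, so E_I = 0.021·(9600/349.65) ≈ 0.58.
E_I ∈ (0,1): normal good (necessity).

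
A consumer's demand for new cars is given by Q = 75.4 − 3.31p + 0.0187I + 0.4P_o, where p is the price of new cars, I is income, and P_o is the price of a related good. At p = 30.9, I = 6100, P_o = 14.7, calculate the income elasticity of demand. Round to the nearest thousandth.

1.226

Q = 75.4 − 3.31(30.9) + 0.0187(6100) + 0.4(14.7) = 75.4 − 102.279 + 114.07 + 5.88 = 93.071.
∂Q/∂I = +0.0187, so E_I = 0.0187·(6100/93.071) ≈ 1.226.
E_I > 1: normal good (luxury).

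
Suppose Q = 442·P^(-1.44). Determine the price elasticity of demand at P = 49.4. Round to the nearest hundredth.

For a Cobb–Douglas (constant-elasticity) form Q = A·P^α·…, the elasticity with respect to P equals the exponent α at every point.
Here the exponent on P is -1.44, so the price elasticity of demand is -1.44.

-1.44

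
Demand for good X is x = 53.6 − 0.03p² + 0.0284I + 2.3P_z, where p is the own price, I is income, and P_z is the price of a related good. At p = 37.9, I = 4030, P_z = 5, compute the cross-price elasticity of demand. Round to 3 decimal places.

0.084

First evaluate x: 53.6 − 0.03(37.9)² + 0.0284(4030) + 2.3(5) = 53.6 − 43.0923 + 114.452 + 11.5 = 136.4597.
∂x/∂P_z = +2.3, so E_xy = 2.3·(5/136.4597) ≈ 0.084.
E_xy > 0: the goods are substitutes.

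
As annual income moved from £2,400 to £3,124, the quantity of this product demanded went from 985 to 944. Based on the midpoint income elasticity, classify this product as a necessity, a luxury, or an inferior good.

inferior

%ΔQ = (944 − 985)/[(985+944)/2] = -41/964.5 ≈ -0.0425.
%ΔM = (3,124 − 2,400)/[(2,400+3,124)/2] = 724/2762 ≈ 0.2621.
E_I = %ΔQ/%ΔM ≈ -0.162.
E_I < 0: inferior good.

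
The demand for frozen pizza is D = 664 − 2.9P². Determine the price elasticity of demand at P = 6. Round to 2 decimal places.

-0.37

At P = 6, D = 559.6.
dD/dP = −2·2.9·P = −34.8.
Point elasticity E = (dD/dP)·(P/D) = -34.8 × 6/559.6 ≈ -0.37.
|E| < 1, so demand is inelastic at this price.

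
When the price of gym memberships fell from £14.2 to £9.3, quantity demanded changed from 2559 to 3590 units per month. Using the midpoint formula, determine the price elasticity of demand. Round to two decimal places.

-0.80

%ΔQ = (3590 − 2559)/[(2559 + 3590)/2] = 1031/3074.5 ≈ 0.3353.
%ΔP = (9.3 − 14.2)/[(14.2 + 9.3)/2] = -4.9/11.75 ≈ -0.4170.
Arc elasticity E = %ΔQ/%ΔP ≈ 0.3353/-0.4170 ≈ -0.80.
|E| < 1: demand is inelastic over this range.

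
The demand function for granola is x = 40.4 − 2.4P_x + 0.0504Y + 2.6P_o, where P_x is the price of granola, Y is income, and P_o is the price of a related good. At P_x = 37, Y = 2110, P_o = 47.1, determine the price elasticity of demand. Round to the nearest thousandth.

-0.492

Substituting, x = 40.4 − 2.4(37) + 0.0504(2110) + 2.6(47.1) = 40.4 − 88.8 + 106.344 + 122.46 = 180.404.
∂x/∂P_x = −2.4, so E_p = (−2.4)·(37/180.404) ≈ -0.492.
|E_p| < 1: demand is inelastic.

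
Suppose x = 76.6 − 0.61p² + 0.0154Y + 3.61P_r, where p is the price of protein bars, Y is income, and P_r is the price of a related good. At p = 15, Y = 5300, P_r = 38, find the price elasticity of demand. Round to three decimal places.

-1.736

First evaluate x: 76.6 − 0.61(15)² + 0.0154(5300) + 3.61(38) = 76.6 − 137.25 + 81.62 + 137.18 = 158.15.
∂x/∂p = −2·0.61·p = -18.3, so E_p = -18.3·(15/158.15) ≈ -1.736.
|E_p| > 1: demand is elastic.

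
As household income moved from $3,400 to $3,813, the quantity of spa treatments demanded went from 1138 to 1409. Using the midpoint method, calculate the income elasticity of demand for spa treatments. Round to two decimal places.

%ΔQ = (1409 − 1138)/[(1138+1409)/2] = 271/1273.5 ≈ 0.2128.
%ΔM = (3,813 − 3,400)/[(3,400+3,813)/2] = 413/3606.5 ≈ 0.1145.
E_I = %ΔQ/%ΔM ≈ 1.86.
E_I > 1: normal good (luxury).

1.86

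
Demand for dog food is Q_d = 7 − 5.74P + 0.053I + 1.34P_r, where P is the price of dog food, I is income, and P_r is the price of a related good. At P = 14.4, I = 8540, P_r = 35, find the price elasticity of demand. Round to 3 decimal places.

-0.195

Q_d = 7 − 5.74(14.4) + 0.053(8540) + 1.34(35) = 7 − 82.656 + 452.62 + 46.9 = 423.864.
∂Q_d/∂P = −5.74, so E_p = (−5.74)·(14.4/423.864) ≈ -0.195.
|E_p| < 1: demand is inelastic.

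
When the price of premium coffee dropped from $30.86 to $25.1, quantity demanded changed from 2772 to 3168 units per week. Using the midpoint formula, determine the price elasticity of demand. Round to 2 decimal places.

%Δq = (3168 − 2772)/[(2772 + 3168)/2] = 396/2970 ≈ 0.1333.
%Δp = (25.1 − 30.86)/[(30.86 + 25.1)/2] = -5.76/27.98 ≈ -0.2059.
Arc elasticity E = %Δq/%Δp ≈ 0.1333/-0.2059 ≈ -0.65.
|E| < 1: demand is inelastic over this range.

-0.65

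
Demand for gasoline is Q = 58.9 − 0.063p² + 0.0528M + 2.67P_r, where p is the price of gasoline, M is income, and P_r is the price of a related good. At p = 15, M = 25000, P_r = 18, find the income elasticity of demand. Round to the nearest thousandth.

0.934

Q = 58.9 − 0.063(15)² + 0.0528(25000) + 2.67(18) = 58.9 − 14.175 + 1320 + 48.06 = 1412.785.
∂Q/∂M = +0.0528, so E_I = 0.0528·(25000/1412.785) ≈ 0.934.
E_I ∈ (0,1): normal good (necessity).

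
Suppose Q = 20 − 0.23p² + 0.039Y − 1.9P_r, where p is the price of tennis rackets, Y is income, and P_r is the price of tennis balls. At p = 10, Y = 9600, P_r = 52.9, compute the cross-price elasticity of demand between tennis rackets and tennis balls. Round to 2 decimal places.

-0.37

Q = 20 − 0.23(10)² + 0.039(9600) − 1.9(52.9) = 20 − 23 + 374.4 − 100.51 = 270.89.
∂Q/∂P_r = −1.9, so E_xy = -1.9·(52.9/270.89) ≈ -0.37.
E_xy < 0: the goods are complements.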